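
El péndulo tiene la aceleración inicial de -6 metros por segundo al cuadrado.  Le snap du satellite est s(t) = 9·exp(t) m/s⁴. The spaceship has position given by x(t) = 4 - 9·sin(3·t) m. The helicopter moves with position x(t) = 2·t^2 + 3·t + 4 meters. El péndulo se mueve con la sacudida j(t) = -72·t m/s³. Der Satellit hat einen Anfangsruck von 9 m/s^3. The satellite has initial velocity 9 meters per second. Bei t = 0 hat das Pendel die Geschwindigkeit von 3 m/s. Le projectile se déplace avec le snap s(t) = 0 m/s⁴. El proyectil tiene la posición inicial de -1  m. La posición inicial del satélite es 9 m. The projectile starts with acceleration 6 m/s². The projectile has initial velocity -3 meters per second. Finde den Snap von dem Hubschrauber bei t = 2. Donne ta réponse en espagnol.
Partiendo de la posición x(t) = 2·t^2 + 3·t + 4, tomamos 4 derivadas. La derivada de la posición da la velocidad: v(t) = 4·t + 3. La derivada de la velocidad da la aceleración: a(t) = 4. Derivando la aceleración, obtenemos la sacudida: j(t) = 0. Derivando la sacudida, obtenemos el snap: s(t) = 0. Tenemos el snap s(t) = 0. Sustituyendo t = 2: s(2) = 0.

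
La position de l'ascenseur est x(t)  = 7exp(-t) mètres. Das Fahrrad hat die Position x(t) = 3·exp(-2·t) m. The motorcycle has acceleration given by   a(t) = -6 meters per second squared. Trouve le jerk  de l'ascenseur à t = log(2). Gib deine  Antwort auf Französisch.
Pour résoudre ceci, nous devons prendre 3 dérivées de notre équation de la position x(t) = 7·exp(-t). En dérivant la position, nous obtenons la vitesse: v(t) = -7·exp(-t). En prenant d/dt de v(t), nous trouvons a(t) = 7·exp(-t). La dérivée de l'accélération donne le jerk: j(t) = -7·exp(-t). Nous avons le jerk j(t) = -7·exp(-t). En substituant t = log(2): j(log(2)) = -7/2.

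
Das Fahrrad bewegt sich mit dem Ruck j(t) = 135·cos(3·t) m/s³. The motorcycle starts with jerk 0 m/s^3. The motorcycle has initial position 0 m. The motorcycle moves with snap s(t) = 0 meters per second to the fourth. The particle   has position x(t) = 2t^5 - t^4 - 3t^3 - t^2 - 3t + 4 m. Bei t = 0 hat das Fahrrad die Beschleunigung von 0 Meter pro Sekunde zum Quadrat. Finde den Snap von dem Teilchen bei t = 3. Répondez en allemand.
Ausgehend von der Position x(t) = 2·t^5 - t^4 - 3·t^3 - t^2 - 3·t + 4, nehmen wir 4 Ableitungen. Mit d/dt von x(t) finden wir v(t) = 10·t^4 - 4·t^3 - 9·t^2 - 2·t - 3. Mit d/dt von v(t) finden wir a(t) = 40·t^3 - 12·t^2 - 18·t - 2. Durch Ableiten von der Beschleunigung erhalten wir den Ruck: j(t) = 120·t^2 - 24·t - 18. Die Ableitung von dem Ruck ergibt den Snap: s(t) = 240·t - 24. Aus der Gleichung für den Snap s(t) = 240·t - 24, setzen wir t = 3 ein und erhalten s = 696.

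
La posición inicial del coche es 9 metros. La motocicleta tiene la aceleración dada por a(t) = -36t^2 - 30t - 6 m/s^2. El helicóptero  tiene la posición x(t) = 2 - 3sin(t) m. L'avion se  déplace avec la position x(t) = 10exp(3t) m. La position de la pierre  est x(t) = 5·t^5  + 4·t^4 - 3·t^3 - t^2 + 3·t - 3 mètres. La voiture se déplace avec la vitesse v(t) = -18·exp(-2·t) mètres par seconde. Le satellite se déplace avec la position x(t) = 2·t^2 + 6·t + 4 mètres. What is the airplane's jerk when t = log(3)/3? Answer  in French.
Nous devons dériver notre équation de la position x(t) = 10·exp(3·t) 3 fois. La dérivée de la position donne la vitesse: v(t) = 30·exp(3·t). En dérivant la vitesse, nous obtenons l'accélération: a(t) = 90·exp(3·t). En prenant d/dt de a(t), nous trouvons j(t) = 270·exp(3·t). Nous avons le jerk j(t) = 270·exp(3·t). En substituant t = log(3)/3: j(log(3)/3) = 810.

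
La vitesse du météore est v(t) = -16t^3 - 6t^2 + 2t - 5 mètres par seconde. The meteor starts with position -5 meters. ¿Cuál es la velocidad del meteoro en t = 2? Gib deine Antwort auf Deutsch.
Mit v(t) = -16·t^3 - 6·t^2 + 2·t - 5 und Einsetzen von t = 2, finden wir v = -153.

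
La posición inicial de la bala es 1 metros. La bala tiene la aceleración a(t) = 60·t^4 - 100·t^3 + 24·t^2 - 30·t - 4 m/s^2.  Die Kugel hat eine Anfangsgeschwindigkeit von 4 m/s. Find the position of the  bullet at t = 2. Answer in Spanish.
Partiendo de la aceleración a(t) = 60·t^4 - 100·t^3 + 24·t^2 - 30·t - 4, tomamos 2 integrales. La integral de la aceleración, con v(0) = 4, da la velocidad: v(t) = 12·t^5 - 25·t^4 + 8·t^3 - 15·t^2 - 4·t + 4. La integral de la velocidad es la posición. Usando x(0) = 1, obtenemos x(t) = 2·t^6 - 5·t^5 + 2·t^4 - 5·t^3 - 2·t^2 + 4·t + 1. De la ecuación de la posición x(t) = 2·t^6 - 5·t^5 + 2·t^4 - 5·t^3 - 2·t^2 + 4·t + 1, sustituimos t = 2 para obtener x = -39.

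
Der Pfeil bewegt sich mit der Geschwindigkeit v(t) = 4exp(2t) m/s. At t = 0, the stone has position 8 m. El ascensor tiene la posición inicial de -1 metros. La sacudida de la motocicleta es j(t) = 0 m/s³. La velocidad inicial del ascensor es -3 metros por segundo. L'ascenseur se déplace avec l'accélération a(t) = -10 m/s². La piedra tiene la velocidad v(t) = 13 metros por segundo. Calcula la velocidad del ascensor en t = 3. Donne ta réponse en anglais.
To find the answer, we compute 1 antiderivative of a(t) = -10. The integral of acceleration, with v(0) = -3, gives velocity: v(t) = -10·t - 3. From the given velocity equation v(t) = -10·t - 3, we substitute t = 3 to get v = -33.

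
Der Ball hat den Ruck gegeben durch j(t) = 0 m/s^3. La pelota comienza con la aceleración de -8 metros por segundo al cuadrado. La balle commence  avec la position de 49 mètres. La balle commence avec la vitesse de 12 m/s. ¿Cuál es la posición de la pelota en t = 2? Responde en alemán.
Um dies zu lösen, müssen wir 3 Integrale unserer Gleichung für den Ruck j(t) = 0 finden. Durch Integration von dem Ruck und Verwendung der Anfangsbedingung a(0) = -8, erhalten wir a(t) = -8. Das Integral von der Beschleunigung, mit v(0) = 12, ergibt die Geschwindigkeit: v(t) = 12 - 8·t. Die Stammfunktion von der Geschwindigkeit, mit x(0) = 49, ergibt die Position: x(t) = -4·t^2 + 12·t + 49. Mit x(t) = -4·t^2 + 12·t + 49 und Einsetzen von t = 2, finden wir x = 57.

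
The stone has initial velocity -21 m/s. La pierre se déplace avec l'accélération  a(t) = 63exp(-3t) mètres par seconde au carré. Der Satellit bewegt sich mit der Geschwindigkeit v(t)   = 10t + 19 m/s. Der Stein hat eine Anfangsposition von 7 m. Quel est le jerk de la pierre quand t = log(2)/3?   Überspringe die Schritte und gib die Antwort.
La réponse est -189/2.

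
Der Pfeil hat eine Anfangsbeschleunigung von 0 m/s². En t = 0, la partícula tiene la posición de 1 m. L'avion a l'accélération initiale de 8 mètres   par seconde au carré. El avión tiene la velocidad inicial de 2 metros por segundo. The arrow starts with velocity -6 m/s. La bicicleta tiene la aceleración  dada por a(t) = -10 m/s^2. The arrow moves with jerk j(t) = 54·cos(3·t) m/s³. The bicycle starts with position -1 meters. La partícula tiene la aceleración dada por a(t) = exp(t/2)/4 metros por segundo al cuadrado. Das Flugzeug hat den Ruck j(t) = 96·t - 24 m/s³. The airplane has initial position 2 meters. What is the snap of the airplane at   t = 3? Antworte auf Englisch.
Starting from jerk j(t) = 96·t - 24, we take 1 derivative. Differentiating jerk, we get snap: s(t) = 96. From the given snap equation s(t) = 96, we substitute t = 3 to get s = 96.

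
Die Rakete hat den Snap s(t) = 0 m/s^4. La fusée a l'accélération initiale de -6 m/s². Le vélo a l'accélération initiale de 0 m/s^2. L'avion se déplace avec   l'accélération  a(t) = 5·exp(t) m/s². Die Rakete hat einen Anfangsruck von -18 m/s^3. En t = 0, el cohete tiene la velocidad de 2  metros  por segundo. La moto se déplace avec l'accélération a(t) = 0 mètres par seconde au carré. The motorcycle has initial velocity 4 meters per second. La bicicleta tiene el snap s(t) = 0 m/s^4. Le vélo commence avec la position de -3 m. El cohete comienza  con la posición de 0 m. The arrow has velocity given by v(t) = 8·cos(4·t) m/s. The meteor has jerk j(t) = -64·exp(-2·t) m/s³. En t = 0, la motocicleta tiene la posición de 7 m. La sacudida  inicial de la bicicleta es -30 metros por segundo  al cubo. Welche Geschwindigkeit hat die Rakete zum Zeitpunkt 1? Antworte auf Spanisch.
Debemos encontrar la antiderivada de nuestra ecuación del snap s(t) = 0 3 veces. Tomando ∫s(t)dt y aplicando j(0) = -18, encontramos j(t) = -18. La integral de la sacudida, con a(0) = -6, da la aceleración: a(t) = -18·t - 6. Integrando la aceleración y usando la condición inicial v(0) = 2, obtenemos v(t) = -9·t^2 - 6·t + 2. Usando v(t) = -9·t^2 - 6·t + 2 y sustituyendo t = 1, encontramos v = -13.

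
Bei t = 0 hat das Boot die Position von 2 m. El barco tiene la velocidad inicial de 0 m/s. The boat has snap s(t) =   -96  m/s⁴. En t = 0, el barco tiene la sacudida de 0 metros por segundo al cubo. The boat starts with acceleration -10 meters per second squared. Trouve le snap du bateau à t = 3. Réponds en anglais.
From the given snap equation s(t) = -96, we substitute t = 3 to get s = -96.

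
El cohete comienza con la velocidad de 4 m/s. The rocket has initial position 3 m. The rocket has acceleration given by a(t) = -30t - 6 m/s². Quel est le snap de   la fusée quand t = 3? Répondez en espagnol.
Partiendo de la aceleración a(t) = -30·t - 6, tomamos 2 derivadas. Tomando d/dt de a(t), encontramos j(t) = -30. La derivada de la sacudida da el snap: s(t) = 0. Usando s(t) = 0 y sustituyendo t = 3, encontramos s = 0.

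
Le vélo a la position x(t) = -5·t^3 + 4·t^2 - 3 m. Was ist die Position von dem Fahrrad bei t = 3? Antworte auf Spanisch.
De la ecuación de la posición x(t) = -5·t^3 + 4·t^2 - 3, sustituimos t = 3 para obtener x = -102.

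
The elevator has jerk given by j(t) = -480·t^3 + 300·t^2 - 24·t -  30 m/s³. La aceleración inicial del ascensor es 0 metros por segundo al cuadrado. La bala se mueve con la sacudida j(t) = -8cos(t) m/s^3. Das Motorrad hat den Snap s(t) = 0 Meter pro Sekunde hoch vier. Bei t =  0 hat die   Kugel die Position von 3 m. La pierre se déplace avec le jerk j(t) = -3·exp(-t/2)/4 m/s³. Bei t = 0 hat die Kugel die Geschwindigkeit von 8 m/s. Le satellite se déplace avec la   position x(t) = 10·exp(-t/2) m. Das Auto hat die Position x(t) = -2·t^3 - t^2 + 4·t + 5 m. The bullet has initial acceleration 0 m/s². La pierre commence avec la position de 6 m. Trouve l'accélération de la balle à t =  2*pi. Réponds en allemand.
Ausgehend von dem Ruck j(t) = -8·cos(t), nehmen wir 1 Stammfunktion. Mit ∫j(t)dt und Anwendung von a(0) = 0, finden wir a(t) = -8·sin(t). Wir haben die Beschleunigung a(t) = -8·sin(t). Durch Einsetzen von t = 2*pi: a(2*pi) = 0.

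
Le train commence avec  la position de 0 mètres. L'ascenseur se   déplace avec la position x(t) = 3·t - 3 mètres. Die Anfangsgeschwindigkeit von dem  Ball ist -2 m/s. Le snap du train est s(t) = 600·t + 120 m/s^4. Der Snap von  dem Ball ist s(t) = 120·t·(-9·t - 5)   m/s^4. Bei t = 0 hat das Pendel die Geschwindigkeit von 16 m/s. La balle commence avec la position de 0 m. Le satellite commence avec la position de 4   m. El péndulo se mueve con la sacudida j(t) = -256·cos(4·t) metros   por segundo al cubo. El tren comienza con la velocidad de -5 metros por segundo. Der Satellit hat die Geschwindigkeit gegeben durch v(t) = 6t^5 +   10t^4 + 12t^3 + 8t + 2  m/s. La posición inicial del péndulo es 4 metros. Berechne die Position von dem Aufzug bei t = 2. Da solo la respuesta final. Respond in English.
The position at t = 2 is x = 3.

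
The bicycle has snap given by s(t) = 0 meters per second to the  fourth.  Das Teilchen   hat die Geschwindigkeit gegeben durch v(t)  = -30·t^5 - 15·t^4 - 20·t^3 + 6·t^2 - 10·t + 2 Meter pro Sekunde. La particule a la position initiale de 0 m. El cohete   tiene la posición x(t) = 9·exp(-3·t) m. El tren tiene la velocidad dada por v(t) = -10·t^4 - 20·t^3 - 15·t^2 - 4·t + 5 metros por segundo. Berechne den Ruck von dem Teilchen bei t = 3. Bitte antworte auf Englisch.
To solve this, we need to take 2 derivatives of our velocity equation v(t) = -30·t^5 - 15·t^4 - 20·t^3 + 6·t^2 - 10·t + 2. The derivative of velocity gives acceleration: a(t) = -150·t^4 - 60·t^3 - 60·t^2 + 12·t - 10. Differentiating acceleration, we get jerk: j(t) = -600·t^3 - 180·t^2 - 120·t + 12. From the given jerk equation j(t) = -600·t^3 - 180·t^2 - 120·t + 12, we substitute t = 3 to get j = -18168.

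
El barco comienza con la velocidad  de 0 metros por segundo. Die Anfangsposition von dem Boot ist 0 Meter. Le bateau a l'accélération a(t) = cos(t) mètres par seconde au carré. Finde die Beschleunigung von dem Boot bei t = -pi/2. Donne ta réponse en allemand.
Aus der Gleichung für die Beschleunigung a(t) = cos(t), setzen wir t = -pi/2 ein und erhalten a = 0.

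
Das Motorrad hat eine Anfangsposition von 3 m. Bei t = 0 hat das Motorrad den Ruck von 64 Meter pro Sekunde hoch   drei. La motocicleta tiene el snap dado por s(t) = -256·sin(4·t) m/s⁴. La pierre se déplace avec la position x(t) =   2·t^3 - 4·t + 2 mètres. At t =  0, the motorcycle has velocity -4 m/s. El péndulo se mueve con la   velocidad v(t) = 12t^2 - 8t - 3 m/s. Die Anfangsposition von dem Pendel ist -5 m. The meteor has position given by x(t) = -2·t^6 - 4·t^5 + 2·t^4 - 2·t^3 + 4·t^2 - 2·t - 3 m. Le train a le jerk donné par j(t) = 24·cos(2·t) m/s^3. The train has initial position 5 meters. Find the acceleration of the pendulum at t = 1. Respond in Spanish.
Para resolver esto, necesitamos tomar 1 derivada de nuestra ecuación de la velocidad v(t) = 12·t^2 - 8·t - 3. Tomando d/dt de v(t), encontramos a(t) = 24·t - 8. Tenemos la aceleración a(t) = 24·t - 8. Sustituyendo t = 1: a(1) = 16.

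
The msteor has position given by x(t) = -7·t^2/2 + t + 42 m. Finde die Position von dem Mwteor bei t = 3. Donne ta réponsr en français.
En utilisant x(t) = -7·t^2/2 + t + 42 et en substituant t = 3, nous trouvons x = 27/2.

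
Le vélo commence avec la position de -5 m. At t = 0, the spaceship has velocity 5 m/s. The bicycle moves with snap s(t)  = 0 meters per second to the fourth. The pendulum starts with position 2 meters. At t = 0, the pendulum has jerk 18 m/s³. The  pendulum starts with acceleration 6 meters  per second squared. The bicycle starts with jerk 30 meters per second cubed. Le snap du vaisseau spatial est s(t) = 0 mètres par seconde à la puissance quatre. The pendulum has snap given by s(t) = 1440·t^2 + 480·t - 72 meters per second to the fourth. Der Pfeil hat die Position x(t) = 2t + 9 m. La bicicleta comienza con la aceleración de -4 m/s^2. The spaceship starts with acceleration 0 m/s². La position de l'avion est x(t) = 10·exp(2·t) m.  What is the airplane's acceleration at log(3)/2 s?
To solve this, we need to take 2 derivatives of our position equation x(t) = 10·exp(2·t). Differentiating position, we get velocity: v(t) = 20·exp(2·t). The derivative of velocity gives acceleration: a(t) = 40·exp(2·t). From the given acceleration equation a(t) = 40·exp(2·t), we substitute t = log(3)/2 to get a = 120.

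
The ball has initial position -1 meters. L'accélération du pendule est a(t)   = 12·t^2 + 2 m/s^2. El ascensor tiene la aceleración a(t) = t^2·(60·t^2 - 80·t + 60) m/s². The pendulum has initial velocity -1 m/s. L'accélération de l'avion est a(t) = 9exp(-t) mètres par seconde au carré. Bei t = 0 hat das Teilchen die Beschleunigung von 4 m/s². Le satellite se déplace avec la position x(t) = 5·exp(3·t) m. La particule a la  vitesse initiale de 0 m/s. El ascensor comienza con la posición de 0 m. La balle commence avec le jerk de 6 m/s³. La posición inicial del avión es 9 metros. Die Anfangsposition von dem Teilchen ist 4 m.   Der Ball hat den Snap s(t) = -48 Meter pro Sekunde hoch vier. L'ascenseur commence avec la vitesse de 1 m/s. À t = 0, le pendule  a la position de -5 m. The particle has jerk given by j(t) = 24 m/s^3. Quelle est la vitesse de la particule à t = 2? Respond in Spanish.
Debemos encontrar la antiderivada de nuestra ecuación de la sacudida j(t) = 24 2 veces. La antiderivada de la sacudida es la aceleración. Usando a(0) = 4, obtenemos a(t) = 24·t + 4. Tomando ∫a(t)dt y aplicando v(0) = 0, encontramos v(t) = 4·t·(3·t + 1). Tenemos la velocidad v(t) = 4·t·(3·t + 1). Sustituyendo t = 2: v(2) = 56.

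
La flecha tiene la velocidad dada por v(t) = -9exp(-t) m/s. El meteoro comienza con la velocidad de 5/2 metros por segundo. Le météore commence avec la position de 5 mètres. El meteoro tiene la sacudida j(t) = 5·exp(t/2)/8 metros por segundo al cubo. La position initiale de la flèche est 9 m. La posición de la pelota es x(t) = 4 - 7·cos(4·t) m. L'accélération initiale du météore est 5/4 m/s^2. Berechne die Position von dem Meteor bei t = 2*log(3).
Ausgehend von dem Ruck j(t) = 5·exp(t/2)/8, nehmen wir 3 Stammfunktionen. Die Stammfunktion von dem Ruck, mit a(0) = 5/4, ergibt die Beschleunigung: a(t) = 5·exp(t/2)/4. Durch Integration von der Beschleunigung und Verwendung der Anfangsbedingung v(0) = 5/2, erhalten wir v(t) = 5·exp(t/2)/2. Durch Integration von der Geschwindigkeit und Verwendung der Anfangsbedingung x(0) = 5, erhalten wir x(t) = 5·exp(t/2). Aus der Gleichung für die Position x(t) = 5·exp(t/2), setzen wir t = 2*log(3) ein und erhalten x = 15.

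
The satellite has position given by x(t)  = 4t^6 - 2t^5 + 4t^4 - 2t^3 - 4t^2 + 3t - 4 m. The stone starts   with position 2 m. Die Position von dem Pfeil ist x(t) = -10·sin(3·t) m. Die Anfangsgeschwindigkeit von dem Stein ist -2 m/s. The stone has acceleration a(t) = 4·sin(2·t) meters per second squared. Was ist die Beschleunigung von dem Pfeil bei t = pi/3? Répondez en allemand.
Um dies zu lösen, müssen wir 2 Ableitungen unserer Gleichung für die Position x(t) = -10·sin(3·t) nehmen. Mit d/dt von x(t) finden wir v(t) = -30·cos(3·t). Mit d/dt von v(t) finden wir a(t) = 90·sin(3·t). Wir haben die Beschleunigung a(t) = 90·sin(3·t). Durch Einsetzen von t = pi/3: a(pi/3) = 0.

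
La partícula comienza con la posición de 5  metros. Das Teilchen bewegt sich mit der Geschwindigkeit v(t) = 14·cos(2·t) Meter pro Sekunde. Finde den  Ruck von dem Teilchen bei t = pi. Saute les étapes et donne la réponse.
Bei t = pi, j = -56.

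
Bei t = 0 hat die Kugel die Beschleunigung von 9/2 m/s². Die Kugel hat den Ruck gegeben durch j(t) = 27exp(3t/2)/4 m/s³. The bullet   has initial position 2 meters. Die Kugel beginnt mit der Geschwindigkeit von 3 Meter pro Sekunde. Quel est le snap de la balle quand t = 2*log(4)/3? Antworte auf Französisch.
Nous devons dériver notre équation du jerk j(t) = 27·exp(3·t/2)/4 1 fois. En dérivant le jerk, nous obtenons le snap: s(t) = 81·exp(3·t/2)/8. De l'équation du snap s(t) = 81·exp(3·t/2)/8, nous substituons t = 2*log(4)/3 pour obtenir s = 81/2.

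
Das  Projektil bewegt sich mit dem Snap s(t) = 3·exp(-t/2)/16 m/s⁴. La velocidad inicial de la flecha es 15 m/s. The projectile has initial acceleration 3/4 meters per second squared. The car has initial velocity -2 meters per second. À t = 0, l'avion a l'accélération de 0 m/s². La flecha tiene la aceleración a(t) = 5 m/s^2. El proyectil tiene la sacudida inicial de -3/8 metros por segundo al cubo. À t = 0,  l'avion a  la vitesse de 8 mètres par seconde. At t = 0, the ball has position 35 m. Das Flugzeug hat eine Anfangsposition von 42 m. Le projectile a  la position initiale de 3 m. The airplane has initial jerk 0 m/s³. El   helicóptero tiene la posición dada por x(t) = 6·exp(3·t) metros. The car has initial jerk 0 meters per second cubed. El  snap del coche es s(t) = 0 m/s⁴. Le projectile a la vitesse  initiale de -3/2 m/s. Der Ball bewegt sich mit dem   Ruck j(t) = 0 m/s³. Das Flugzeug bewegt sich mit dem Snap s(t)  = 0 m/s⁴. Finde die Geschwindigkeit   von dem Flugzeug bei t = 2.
Wir müssen das Integral unserer Gleichung für den Snap s(t) = 0 3-mal finden. Durch Integration von dem Snap und Verwendung der Anfangsbedingung j(0) = 0, erhalten wir j(t) = 0. Durch Integration von dem Ruck und Verwendung der Anfangsbedingung a(0) = 0, erhalten wir a(t) = 0. Die Stammfunktion von der Beschleunigung, mit v(0) = 8, ergibt die Geschwindigkeit: v(t) = 8. Mit v(t) = 8 und Einsetzen von t = 2, finden wir v = 8.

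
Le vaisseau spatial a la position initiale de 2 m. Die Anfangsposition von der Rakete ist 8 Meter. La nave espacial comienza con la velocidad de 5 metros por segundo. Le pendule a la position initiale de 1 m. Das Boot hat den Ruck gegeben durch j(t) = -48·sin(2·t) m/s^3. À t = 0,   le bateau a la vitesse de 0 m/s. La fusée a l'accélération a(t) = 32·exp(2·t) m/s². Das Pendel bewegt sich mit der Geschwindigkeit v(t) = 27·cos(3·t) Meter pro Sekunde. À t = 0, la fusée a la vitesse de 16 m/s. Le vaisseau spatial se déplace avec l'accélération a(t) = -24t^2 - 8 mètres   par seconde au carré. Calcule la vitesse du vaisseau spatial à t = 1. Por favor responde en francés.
Pour résoudre ceci, nous devons prendre 1 intégrale de notre équation de l'accélération a(t) = -24·t^2 - 8. La primitive de l'accélération est la vitesse. En utilisant v(0) = 5, nous obtenons v(t) = -8·t^3 - 8·t + 5. Nous avons la vitesse v(t) = -8·t^3 - 8·t + 5. En substituant t = 1: v(1) = -11.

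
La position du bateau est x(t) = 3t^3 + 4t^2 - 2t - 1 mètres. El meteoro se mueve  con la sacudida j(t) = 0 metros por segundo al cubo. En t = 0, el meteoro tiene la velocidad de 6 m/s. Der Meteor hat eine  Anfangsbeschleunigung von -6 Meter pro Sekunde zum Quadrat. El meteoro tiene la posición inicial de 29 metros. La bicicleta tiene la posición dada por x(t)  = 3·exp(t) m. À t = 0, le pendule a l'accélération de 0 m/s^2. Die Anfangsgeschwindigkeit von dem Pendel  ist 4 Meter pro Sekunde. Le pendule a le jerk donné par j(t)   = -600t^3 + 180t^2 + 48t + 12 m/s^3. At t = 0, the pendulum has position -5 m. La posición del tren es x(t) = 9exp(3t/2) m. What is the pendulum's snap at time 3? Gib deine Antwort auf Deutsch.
Ausgehend von dem Ruck j(t) = -600·t^3 + 180·t^2 + 48·t + 12, nehmen wir 1 Ableitung. Mit d/dt von j(t) finden wir s(t) = -1800·t^2 + 360·t + 48. Mit s(t) = -1800·t^2 + 360·t + 48 und Einsetzen von t = 3, finden wir s = -15072.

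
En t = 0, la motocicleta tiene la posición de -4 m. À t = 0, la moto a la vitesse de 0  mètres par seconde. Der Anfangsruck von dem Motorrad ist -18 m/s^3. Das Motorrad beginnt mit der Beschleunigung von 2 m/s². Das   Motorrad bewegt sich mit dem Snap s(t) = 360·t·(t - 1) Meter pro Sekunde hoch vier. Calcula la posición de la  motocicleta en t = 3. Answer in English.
We need to integrate our snap equation s(t) = 360·t·(t - 1) 4 times. The integral of snap, with j(0) = -18, gives jerk: j(t) = 120·t^3 - 180·t^2 - 18. The integral of jerk is acceleration. Using a(0) = 2, we get a(t) = 30·t^4 - 60·t^3 - 18·t + 2. Integrating acceleration and using the initial condition v(0) = 0, we get v(t) = t·(6·t^4 - 15·t^3 - 9·t + 2). Taking ∫v(t)dt and applying x(0) = -4, we find x(t) = t^6 - 3·t^5 - 3·t^3 + t^2 - 4. From the given position equation x(t) = t^6 - 3·t^5 - 3·t^3 + t^2 - 4, we substitute t = 3 to get x = -76.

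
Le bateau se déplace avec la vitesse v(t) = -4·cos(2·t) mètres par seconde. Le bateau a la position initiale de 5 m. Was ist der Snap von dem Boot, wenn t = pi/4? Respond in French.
Nous devons dériver notre équation de la vitesse v(t) = -4·cos(2·t) 3 fois. La dérivée de la vitesse donne l'accélération: a(t) = 8·sin(2·t). En prenant d/dt de a(t), nous trouvons j(t) = 16·cos(2·t). En dérivant le jerk, nous obtenons le snap: s(t) = -32·sin(2·t). De l'équation du snap s(t) = -32·sin(2·t), nous substituons t = pi/4 pour obtenir s = -32.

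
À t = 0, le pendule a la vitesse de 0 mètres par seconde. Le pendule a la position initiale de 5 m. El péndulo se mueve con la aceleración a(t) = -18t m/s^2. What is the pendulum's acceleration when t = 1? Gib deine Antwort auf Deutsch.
Aus der Gleichung für die Beschleunigung a(t) = -18·t, setzen wir t = 1 ein und erhalten a = -18.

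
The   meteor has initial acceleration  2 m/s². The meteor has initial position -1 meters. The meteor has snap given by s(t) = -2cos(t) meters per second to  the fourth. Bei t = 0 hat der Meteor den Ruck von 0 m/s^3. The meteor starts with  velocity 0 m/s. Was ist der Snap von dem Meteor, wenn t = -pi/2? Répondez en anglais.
From the given snap equation s(t) = -2·cos(t), we substitute t = -pi/2 to get s = 0.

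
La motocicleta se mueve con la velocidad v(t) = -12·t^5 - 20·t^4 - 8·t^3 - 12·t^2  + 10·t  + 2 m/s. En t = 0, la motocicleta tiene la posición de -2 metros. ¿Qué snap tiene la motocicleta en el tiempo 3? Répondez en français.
Pour résoudre ceci, nous devons prendre 3 dérivées de notre équation de la vitesse v(t) = -12·t^5 - 20·t^4 - 8·t^3 - 12·t^2 + 10·t + 2. En prenant d/dt de v(t), nous trouvons a(t) = -60·t^4 - 80·t^3 - 24·t^2 - 24·t + 10. En dérivant l'accélération, nous obtenons le jerk: j(t) = -240·t^3 - 240·t^2 - 48·t - 24. En dérivant le jerk, nous obtenons le snap: s(t) = -720·t^2 - 480·t - 48. En utilisant s(t) = -720·t^2 - 480·t - 48 et en substituant t = 3, nous trouvons s = -7968.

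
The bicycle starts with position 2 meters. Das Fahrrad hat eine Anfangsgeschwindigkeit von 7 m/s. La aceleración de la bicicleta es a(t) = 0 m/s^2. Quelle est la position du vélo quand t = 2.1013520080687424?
En partant de l'accélération a(t) = 0, nous prenons 2 intégrales. La primitive de l'accélération est la vitesse. En utilisant v(0) = 7, nous obtenons v(t) = 7. La primitive de la vitesse, avec x(0) = 2, donne la position: x(t) = 7·t + 2. En utilisant x(t) = 7·t + 2 et en substituant t = 2.1013520080687424, nous trouvons x = 16.7094640564812.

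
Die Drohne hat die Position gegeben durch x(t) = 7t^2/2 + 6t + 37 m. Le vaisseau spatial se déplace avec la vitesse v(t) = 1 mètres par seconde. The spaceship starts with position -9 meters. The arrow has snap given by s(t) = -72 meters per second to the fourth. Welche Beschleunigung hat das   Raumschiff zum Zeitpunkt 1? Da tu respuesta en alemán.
Ausgehend von der Geschwindigkeit v(t) = 1, nehmen wir 1 Ableitung. Durch Ableiten von der Geschwindigkeit erhalten wir die Beschleunigung: a(t) = 0. Wir haben die Beschleunigung a(t) = 0. Durch Einsetzen von t = 1: a(1) = 0.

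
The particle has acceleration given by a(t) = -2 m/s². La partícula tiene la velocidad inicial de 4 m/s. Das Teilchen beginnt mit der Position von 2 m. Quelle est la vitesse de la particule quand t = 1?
En partant de l'accélération a(t) = -2, nous prenons 1 intégrale. L'intégrale de l'accélération, avec v(0) = 4, donne la vitesse: v(t) = 4 - 2·t. Nous avons la vitesse v(t) = 4 - 2·t. En substituant t = 1: v(1) = 2.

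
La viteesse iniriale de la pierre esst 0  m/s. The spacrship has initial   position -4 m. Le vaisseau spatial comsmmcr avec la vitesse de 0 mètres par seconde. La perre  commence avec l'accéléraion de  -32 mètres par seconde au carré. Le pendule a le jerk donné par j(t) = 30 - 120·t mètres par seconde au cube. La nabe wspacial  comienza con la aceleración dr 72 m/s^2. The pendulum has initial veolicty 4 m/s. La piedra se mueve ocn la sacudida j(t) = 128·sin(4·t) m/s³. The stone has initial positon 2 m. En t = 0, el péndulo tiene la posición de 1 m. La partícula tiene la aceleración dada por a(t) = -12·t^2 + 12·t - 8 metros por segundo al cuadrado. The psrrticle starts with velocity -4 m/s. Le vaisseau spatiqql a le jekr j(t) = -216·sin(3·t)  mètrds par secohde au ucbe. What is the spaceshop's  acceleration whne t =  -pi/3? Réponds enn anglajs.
We must find the integral of our jerk equation j(t) = -216·sin(3·t) 1 time. Taking ∫j(t)dt and applying a(0) = 72, we find a(t) = 72·cos(3·t). From the given acceleration equation a(t) = 72·cos(3·t), we substitute t = -pi/3 to get a = -72.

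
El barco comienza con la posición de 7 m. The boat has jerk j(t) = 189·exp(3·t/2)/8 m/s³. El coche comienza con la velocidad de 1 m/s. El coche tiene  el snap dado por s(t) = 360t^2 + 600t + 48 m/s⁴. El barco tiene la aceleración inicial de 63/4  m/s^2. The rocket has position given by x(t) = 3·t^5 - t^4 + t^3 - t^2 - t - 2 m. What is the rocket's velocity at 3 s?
Starting from position x(t) = 3·t^5 - t^4 + t^3 - t^2 - t - 2, we take 1 derivative. Differentiating position, we get velocity: v(t) = 15·t^4 - 4·t^3 + 3·t^2 - 2·t - 1. Using v(t) = 15·t^4 - 4·t^3 + 3·t^2 - 2·t - 1 and substituting t = 3, we find v = 1127.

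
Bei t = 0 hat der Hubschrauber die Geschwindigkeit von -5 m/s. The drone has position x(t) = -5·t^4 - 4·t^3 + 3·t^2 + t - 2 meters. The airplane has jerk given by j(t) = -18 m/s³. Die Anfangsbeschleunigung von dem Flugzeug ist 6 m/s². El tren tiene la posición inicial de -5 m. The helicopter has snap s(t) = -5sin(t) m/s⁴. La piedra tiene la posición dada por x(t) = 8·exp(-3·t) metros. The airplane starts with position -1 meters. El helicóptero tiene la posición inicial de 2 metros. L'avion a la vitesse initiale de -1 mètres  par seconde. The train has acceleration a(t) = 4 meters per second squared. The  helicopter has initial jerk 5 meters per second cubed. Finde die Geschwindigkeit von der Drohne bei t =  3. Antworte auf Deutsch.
Wir müssen unsere Gleichung für die Position x(t) = -5·t^4 - 4·t^3 + 3·t^2 + t - 2 1-mal ableiten. Die Ableitung von der Position ergibt die Geschwindigkeit: v(t) = -20·t^3 - 12·t^2 + 6·t + 1. Wir haben die Geschwindigkeit v(t) = -20·t^3 - 12·t^2 + 6·t + 1. Durch Einsetzen von t = 3: v(3) = -629.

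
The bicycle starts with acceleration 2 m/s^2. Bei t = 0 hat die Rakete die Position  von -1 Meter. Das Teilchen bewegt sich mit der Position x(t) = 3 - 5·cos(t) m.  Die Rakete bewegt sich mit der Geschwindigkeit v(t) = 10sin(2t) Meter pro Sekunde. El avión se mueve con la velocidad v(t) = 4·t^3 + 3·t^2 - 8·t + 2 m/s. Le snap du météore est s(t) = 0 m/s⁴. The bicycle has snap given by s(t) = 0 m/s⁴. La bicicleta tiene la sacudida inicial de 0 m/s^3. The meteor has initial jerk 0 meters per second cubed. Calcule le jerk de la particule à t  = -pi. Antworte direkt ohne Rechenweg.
Le jerk à t = -pi est j = 0.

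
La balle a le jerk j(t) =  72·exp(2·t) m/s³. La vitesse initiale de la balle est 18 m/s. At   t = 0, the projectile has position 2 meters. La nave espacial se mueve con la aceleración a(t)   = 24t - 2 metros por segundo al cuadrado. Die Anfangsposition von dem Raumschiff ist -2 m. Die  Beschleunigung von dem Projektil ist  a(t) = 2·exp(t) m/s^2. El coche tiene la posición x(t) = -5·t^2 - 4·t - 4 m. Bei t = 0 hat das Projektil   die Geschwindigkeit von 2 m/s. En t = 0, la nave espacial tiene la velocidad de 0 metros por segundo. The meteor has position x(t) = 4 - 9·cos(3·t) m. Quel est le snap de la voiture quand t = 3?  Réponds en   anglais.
To solve this, we need to take 4 derivatives of our position equation x(t) = -5·t^2 - 4·t - 4. The derivative of position gives velocity: v(t) = -10·t - 4. The derivative of velocity gives acceleration: a(t) = -10. Differentiating acceleration, we get jerk: j(t) = 0. Taking d/dt of j(t), we find s(t) = 0. Using s(t) = 0 and substituting t = 3, we find s = 0.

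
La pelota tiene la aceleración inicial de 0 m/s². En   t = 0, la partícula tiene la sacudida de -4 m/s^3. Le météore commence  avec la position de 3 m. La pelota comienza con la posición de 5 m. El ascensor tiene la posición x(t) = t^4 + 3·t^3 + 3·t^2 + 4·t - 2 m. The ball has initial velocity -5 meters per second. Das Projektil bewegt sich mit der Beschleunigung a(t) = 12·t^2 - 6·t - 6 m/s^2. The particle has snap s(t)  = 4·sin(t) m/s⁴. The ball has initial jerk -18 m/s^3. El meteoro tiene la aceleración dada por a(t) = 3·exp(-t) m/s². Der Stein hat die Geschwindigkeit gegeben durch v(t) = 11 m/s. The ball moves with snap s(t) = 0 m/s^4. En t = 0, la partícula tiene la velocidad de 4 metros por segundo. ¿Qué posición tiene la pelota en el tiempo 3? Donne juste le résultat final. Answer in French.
La réponse est -91.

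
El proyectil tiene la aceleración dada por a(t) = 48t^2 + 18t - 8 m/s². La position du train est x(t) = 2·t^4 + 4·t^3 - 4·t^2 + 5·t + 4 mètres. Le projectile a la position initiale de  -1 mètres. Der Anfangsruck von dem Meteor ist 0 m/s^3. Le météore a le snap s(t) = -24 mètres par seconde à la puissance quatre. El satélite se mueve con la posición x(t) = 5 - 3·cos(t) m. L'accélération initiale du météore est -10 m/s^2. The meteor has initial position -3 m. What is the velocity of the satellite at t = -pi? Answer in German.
Um dies zu lösen, müssen wir 1 Ableitung unserer Gleichung für die Position x(t) = 5 - 3·cos(t) nehmen. Durch Ableiten von der Position erhalten wir die Geschwindigkeit: v(t) = 3·sin(t). Aus der Gleichung für die Geschwindigkeit v(t) = 3·sin(t), setzen wir t = -pi ein und erhalten v = 0.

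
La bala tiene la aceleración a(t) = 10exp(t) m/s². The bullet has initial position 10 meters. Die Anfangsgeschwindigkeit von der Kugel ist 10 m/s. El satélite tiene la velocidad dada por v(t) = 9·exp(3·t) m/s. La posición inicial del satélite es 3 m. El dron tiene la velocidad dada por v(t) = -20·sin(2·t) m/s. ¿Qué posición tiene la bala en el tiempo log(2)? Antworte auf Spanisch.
Para resolver esto, necesitamos tomar 2 antiderivadas de nuestra ecuación de la aceleración a(t) = 10·exp(t). La integral de la aceleración, con v(0) = 10, da la velocidad: v(t) = 10·exp(t). Tomando ∫v(t)dt y aplicando x(0) = 10, encontramos x(t) = 10·exp(t). De la ecuación de la posición x(t) = 10·exp(t), sustituimos t = log(2) para obtener x = 20.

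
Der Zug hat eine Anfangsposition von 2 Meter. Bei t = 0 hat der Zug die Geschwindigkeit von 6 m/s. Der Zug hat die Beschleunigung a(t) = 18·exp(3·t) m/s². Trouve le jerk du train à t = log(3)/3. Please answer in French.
En partant de l'accélération a(t) = 18·exp(3·t), nous prenons 1 dérivée. La dérivée de l'accélération donne le jerk: j(t) = 54·exp(3·t). Nous avons le jerk j(t) = 54·exp(3·t). En substituant t = log(3)/3: j(log(3)/3) = 162.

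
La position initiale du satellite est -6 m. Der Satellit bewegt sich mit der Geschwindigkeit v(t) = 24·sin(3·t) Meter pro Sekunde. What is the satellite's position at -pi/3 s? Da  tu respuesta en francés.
En partant de la vitesse v(t) = 24·sin(3·t), nous prenons 1 primitive. La primitive de la vitesse, avec x(0) = -6, donne la position: x(t) = 2 - 8·cos(3·t). Nous avons la position x(t) = 2 - 8·cos(3·t). En substituant t = -pi/3: x(-pi/3) = 10.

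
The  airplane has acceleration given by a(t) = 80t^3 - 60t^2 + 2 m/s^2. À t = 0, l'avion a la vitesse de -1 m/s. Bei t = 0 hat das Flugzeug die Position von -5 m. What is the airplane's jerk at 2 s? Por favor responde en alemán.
Ausgehend von der Beschleunigung a(t) = 80·t^3 - 60·t^2 + 2, nehmen wir 1 Ableitung. Mit d/dt von a(t) finden wir j(t) = 240·t^2 - 120·t. Aus der Gleichung für den Ruck j(t) = 240·t^2 - 120·t, setzen wir t = 2 ein und erhalten j = 720.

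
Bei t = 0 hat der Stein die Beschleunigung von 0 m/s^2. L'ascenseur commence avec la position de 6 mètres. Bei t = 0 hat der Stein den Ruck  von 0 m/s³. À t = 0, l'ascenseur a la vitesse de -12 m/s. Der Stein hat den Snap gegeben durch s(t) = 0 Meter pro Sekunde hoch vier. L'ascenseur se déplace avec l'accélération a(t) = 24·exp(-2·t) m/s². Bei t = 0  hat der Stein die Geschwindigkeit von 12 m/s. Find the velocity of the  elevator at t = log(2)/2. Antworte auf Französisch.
Nous devons trouver la primitive de notre équation de l'accélération a(t) = 24·exp(-2·t) 1 fois. L'intégrale de l'accélération est la vitesse. En utilisant v(0) = -12, nous obtenons v(t) = -12·exp(-2·t). En utilisant v(t) = -12·exp(-2·t) et en substituant t = log(2)/2, nous trouvons v = -6.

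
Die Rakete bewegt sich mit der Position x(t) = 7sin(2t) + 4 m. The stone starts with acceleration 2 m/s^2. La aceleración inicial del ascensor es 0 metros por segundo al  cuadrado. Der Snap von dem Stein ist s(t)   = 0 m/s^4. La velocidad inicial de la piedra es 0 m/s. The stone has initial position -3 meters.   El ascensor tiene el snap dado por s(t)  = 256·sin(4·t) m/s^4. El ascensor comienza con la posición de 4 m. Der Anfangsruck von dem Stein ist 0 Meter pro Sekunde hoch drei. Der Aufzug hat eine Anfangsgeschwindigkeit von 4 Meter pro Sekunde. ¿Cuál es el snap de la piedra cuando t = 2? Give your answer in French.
Nous avons le snap s(t) = 0. En substituant t = 2: s(2) = 0.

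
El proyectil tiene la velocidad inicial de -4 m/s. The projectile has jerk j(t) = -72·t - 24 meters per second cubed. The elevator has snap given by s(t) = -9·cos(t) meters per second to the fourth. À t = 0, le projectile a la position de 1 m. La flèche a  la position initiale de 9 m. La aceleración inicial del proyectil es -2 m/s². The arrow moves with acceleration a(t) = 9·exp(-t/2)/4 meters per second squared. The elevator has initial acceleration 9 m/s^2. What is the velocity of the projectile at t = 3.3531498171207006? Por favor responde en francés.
Nous devons trouver l'intégrale de notre équation du jerk j(t) = -72·t - 24 2 fois. En prenant ∫j(t)dt et en appliquant a(0) = -2, nous trouvons a(t) = -36·t^2 - 24·t - 2. En prenant ∫a(t)dt et en appliquant v(0) = -4, nous trouvons v(t) = -12·t^3 - 12·t^2 - 2·t - 4. En utilisant v(t) = -12·t^3 - 12·t^2 - 2·t - 4 et en substituant t = 3.3531498171207006, nous trouvons v = -598.047918491416.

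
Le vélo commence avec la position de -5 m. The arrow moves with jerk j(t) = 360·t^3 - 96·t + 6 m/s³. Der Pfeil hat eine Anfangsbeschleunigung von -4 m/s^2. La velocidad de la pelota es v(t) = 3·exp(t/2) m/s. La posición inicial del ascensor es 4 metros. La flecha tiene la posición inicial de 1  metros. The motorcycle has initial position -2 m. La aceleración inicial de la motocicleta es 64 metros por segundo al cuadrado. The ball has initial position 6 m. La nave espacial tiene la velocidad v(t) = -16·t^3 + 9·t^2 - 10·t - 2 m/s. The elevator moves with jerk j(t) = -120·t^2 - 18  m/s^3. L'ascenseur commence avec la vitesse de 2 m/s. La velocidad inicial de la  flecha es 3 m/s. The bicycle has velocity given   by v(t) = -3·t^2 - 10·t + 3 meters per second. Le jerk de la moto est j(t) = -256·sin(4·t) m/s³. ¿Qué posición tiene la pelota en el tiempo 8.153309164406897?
Para resolver esto, necesitamos tomar 1 integral de nuestra ecuación de la velocidad v(t) = 3·exp(t/2). Integrando la velocidad y usando la condición inicial x(0) = 6, obtenemos x(t) = 6·exp(t/2). Tenemos la posición x(t) = 6·exp(t/2). Sustituyendo t = 8.153309164406897: x(8.153309164406897) = 353.687604878532.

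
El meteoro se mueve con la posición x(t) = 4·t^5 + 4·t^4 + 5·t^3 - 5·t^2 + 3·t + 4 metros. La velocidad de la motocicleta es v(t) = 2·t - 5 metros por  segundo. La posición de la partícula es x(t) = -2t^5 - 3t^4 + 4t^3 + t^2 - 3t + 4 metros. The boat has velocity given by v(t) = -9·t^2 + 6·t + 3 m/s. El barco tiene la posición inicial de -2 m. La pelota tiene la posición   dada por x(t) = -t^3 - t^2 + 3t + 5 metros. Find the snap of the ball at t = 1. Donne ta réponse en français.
Pour résoudre ceci, nous devons prendre 4 dérivées de notre équation de la position x(t) = -t^3 - t^2 + 3·t + 5. La dérivée de la position donne la vitesse: v(t) = -3·t^2 - 2·t + 3. En prenant d/dt de v(t), nous trouvons a(t) = -6·t - 2. En prenant d/dt de a(t), nous trouvons j(t) = -6. La dérivée du jerk donne le snap: s(t) = 0. De l'équation du snap s(t) = 0, nous substituons t = 1 pour obtenir s = 0.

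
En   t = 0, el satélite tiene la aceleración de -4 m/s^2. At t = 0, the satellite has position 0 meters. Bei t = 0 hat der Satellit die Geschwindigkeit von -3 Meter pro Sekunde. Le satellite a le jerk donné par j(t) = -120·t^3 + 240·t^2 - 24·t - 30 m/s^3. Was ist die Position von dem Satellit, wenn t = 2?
Wir müssen unsere Gleichung für den Ruck j(t) = -120·t^3 + 240·t^2 - 24·t - 30 3-mal integrieren. Mit ∫j(t)dt und Anwendung von a(0) = -4, finden wir a(t) = -30·t^4 + 80·t^3 - 12·t^2 - 30·t - 4. Die Stammfunktion von der Beschleunigung, mit v(0) = -3, ergibt die Geschwindigkeit: v(t) = -6·t^5 + 20·t^4 - 4·t^3 - 15·t^2 - 4·t - 3. Durch Integration von der Geschwindigkeit und Verwendung der Anfangsbedingung x(0) = 0, erhalten wir x(t) = -t^6 + 4·t^5 - t^4 - 5·t^3 - 2·t^2 - 3·t. Aus der Gleichung für die Position x(t) = -t^6 + 4·t^5 - t^4 - 5·t^3 - 2·t^2 - 3·t, setzen wir t = 2 ein und erhalten x = -6.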